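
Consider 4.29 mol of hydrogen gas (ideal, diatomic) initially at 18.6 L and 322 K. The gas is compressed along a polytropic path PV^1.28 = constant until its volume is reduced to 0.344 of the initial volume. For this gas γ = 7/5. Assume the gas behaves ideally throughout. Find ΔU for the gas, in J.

10000 J

P₁ = nRT₁/V₁ = 4.29×8.314×322/18.6 = 617 kPa.
Polytropic n=1.28: T₂ = T₁(V₁/V₂)^(n−1) = 322×(2.91)^0.28 = 434 K; P₂ = P₁(V₁/V₂)^n = 2420 kPa.
For an ideal gas ΔU = nCvΔT with Cv = (5/2)R = 20.8 J/(mol·K).
ΔU = 4.29×20.8×(434−322) = 10000 J.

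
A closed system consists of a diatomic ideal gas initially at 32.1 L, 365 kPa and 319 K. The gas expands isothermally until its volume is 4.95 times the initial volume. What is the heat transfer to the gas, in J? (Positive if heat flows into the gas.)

18700 J

n = P₁V₁/(RT₁) = 365×32.1/(8.314×319) = 4.42 mol.
Isothermal: T stays 319 K; PV = const ⇒ V₂ = 159 L, P₂ = 73.7 kPa.
ΔU = 0 (ideal gas, T constant).
W = nRT ln(V₂/V₁) = 4.42×8.314×319×ln(4.95) = 18700 J.
Q = ΔU + W = 18700 J.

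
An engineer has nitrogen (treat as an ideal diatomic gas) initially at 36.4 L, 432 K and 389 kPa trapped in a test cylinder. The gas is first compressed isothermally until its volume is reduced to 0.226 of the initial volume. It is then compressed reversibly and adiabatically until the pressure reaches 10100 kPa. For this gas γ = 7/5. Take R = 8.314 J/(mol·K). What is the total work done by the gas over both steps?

n = P₁V₁/(RT₁) = 389×36.4/(8.314×432) = 3.94 mol.
Step 1 — Isothermal: T stays 432 K; PV = const ⇒ V₂ = 8.23 L, P₂ = 1720 kPa.
ΔU = 0 (ideal gas, T constant).
W = nRT ln(V₂/V₁) = 3.94×8.314×432×ln(0.226) = -21100 J.
Q = ΔU + W = -21100 J.
State after step 1: P = 1720 kPa, V = 8.23 L, T = 432 K.
Step 2 — Adiabatic: T₂/T₁ = (P₂/P₁)^((γ−1)/γ) ⇒ T₂ = 432×(5.87)^0.286 = 716 K; V₂ = 2.32 L.
ΔU = nCvΔT = 3.94×20.8×(716−432) = 23300 J.
Q = 0 for an adiabatic process, so W = −ΔU = -23300 J.
Net over both steps: W = -44300 J, Q = -21100 J, ΔU = 23300 J.

-44300 J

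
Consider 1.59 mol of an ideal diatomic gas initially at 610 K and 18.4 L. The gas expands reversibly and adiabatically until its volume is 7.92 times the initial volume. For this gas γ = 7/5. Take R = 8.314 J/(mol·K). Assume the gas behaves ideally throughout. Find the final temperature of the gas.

267 K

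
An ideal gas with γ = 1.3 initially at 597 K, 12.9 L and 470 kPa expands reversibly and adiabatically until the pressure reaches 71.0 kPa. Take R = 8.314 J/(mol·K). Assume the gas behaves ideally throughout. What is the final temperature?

386 K

Adiabatic: T₂/T₁ = (P₂/P₁)^((γ−1)/γ) ⇒ T₂ = 597×(0.151)^0.231 = 386 K; V₂ = 55.2 L.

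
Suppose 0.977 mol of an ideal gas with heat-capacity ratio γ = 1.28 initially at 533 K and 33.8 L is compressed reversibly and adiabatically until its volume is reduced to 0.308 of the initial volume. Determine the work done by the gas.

-6040 J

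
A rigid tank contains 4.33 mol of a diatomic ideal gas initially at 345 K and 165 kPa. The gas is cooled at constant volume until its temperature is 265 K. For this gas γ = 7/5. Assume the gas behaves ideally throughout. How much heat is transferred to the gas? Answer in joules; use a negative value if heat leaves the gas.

-7200 J

V₁ = nRT₁/P₁ = 4.33×8.314×345/165 = 75.3 L.
Isochoric: V stays 75.3 L; P/T = const ⇒ T₂ = 265 K, P₂ = 127 kPa.
W = 0 (no volume change).
ΔU = nCvΔT = 4.33×20.8×(265−345) = -7200 J.
Q = ΔU = -7200 J.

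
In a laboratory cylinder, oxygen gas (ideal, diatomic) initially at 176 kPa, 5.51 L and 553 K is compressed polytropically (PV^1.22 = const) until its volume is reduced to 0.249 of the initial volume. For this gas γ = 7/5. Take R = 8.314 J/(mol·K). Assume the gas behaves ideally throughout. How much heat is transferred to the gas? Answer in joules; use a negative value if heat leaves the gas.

-710 J

n = P₁V₁/(RT₁) = 176×5.51/(8.314×553) = 0.211 mol.
Polytropic n=1.22: T₂ = T₁(V₁/V₂)^(n−1) = 553×(4.02)^0.22 = 751 K; P₂ = P₁(V₁/V₂)^n = 960 kPa.
W = (P₁V₁−P₂V₂)/(n−1) = (176×5.51−960×1.37)/0.22 = -1580 J.
ΔU = nCvΔT = 0.211×20.8×(751−553) = 867 J.
Q = ΔU + W = -710 J.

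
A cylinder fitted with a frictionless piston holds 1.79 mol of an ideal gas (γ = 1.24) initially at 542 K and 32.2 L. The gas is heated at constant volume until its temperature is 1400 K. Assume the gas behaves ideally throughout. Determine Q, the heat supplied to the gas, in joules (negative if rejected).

P₁ = nRT₁/V₁ = 1.79×8.314×542/32.2 = 250 kPa.
Isochoric: V stays 32.2 L; P/T = const ⇒ T₂ = 1400 K, P₂ = 647 kPa.
W = 0 (no volume change).
ΔU = nCvΔT = 1.79×34.6×(1400−542) = 53200 J.
Q = ΔU = 53200 J.

53200 J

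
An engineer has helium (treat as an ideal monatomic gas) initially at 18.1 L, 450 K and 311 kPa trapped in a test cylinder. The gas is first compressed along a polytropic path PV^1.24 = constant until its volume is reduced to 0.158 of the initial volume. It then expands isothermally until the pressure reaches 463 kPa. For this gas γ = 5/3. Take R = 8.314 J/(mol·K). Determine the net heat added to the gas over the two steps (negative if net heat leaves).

n = P₁V₁/(RT₁) = 311×18.1/(8.314×450) = 1.50 mol.
Step 1 — Polytropic n=1.24: T₂ = T₁(V₁/V₂)^(n−1) = 450×(6.33)^0.24 = 701 K; P₂ = P₁(V₁/V₂)^n = 3060 kPa.
W = (P₁V₁−P₂V₂)/(n−1) = (311×18.1−3060×2.86)/0.24 = -13100 J.
ΔU = nCvΔT = 1.50×12.5×(701−450) = 4700 J.
Q = ΔU + W = -8360 J.
State after step 1: P = 3060 kPa, V = 2.86 L, T = 701 K.
Step 2 — Isothermal: T stays 701 K; PV = const ⇒ V₂ = 18.9 L, P₂ = 463 kPa.
ΔU = 0 (ideal gas, T constant).
W = nRT ln(V₂/V₁) = 1.50×8.314×701×ln(6.62) = 16600 J.
Q = ΔU + W = 16600 J.
Net over both steps: W = 3500 J, Q = 8200 J, ΔU = 4700 J.

8200 J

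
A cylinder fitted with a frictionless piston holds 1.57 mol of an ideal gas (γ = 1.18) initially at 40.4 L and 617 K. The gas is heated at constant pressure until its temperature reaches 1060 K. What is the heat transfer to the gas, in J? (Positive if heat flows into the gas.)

37900 J

P₁ = nRT₁/V₁ = 1.57×8.314×617/40.4 = 199 kPa.
Isobaric: P stays 199 kPa; V/T = const ⇒ T₂ = 1060 K, V₂ = 69.4 L.
W = PΔV = 199×(69.4−40.4) kPa·L = 5780 J.
ΔU = nCvΔT = 1.57×46.2×(1060−617) = 32100 J.
Q = ΔU + W = nCpΔT = 37900 J.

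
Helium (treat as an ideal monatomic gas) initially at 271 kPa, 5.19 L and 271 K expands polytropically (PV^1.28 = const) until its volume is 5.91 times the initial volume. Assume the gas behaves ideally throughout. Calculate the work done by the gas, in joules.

n = P₁V₁/(RT₁) = 271×5.19/(8.314×271) = 0.624 mol.
Polytropic n=1.28: T₂ = T₁(V₁/V₂)^(n−1) = 271×(0.169)^0.28 = 165 K; P₂ = P₁(V₁/V₂)^n = 27.9 kPa.
W = (P₁V₁−P₂V₂)/(n−1) = (271×5.19−27.9×30.7)/0.28 = 1970 J.

1970 J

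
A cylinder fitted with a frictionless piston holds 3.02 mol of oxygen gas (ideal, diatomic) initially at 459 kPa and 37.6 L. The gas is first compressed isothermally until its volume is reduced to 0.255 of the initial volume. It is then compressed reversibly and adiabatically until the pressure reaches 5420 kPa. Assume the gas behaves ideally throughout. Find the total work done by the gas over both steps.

-39600 J

T₁ = P₁V₁/(nR) = 459×37.6/(3.02×8.314) = 687 K.
Step 1 — Isothermal: T stays 687 K; PV = const ⇒ V₂ = 9.59 L, P₂ = 1800 kPa.
ΔU = 0 (ideal gas, T constant).
W = nRT ln(V₂/V₁) = 3.02×8.314×687×ln(0.255) = -23600 J.
Q = ΔU + W = -23600 J.
State after step 1: P = 1800 kPa, V = 9.59 L, T = 687 K.
Step 2 — Adiabatic: T₂/T₁ = (P₂/P₁)^((γ−1)/γ) ⇒ T₂ = 687×(3.01)^0.286 = 942 K; V₂ = 4.36 L.
ΔU = nCvΔT = 3.02×20.8×(942−687) = 16000 J.
Q = 0 for an adiabatic process, so W = −ΔU = -16000 J.
Net over both steps: W = -39600 J, Q = -23600 J, ΔU = 16000 J.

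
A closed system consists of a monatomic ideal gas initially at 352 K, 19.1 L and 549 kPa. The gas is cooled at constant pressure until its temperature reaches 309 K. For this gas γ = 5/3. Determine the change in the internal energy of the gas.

n = P₁V₁/(RT₁) = 549×19.1/(8.314×352) = 3.58 mol.
Isobaric: P stays 549 kPa; V/T = const ⇒ T₂ = 309 K, V₂ = 16.8 L.
For an ideal gas ΔU = nCvΔT with Cv = (3/2)R = 12.5 J/(mol·K).
ΔU = 3.58×12.5×(309−352) = -1920 J.

-1920 J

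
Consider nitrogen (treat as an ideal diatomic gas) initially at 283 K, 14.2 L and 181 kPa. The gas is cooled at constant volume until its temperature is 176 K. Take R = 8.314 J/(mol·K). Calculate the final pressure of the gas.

Isochoric: V stays 14.2 L; P/T = const ⇒ T₂ = 176 K, P₂ = 113 kPa.

113 kPa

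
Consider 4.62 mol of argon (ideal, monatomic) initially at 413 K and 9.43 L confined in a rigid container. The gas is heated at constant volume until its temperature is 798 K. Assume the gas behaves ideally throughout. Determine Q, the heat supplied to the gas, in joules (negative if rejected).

22200 J

P₁ = nRT₁/V₁ = 4.62×8.314×413/9.43 = 1680 kPa.
Isochoric: V stays 9.43 L; P/T = const ⇒ T₂ = 798 K, P₂ = 3250 kPa.
W = 0 (no volume change).
ΔU = nCvΔT = 4.62×12.5×(798−413) = 22200 J.
Q = ΔU = 22200 J.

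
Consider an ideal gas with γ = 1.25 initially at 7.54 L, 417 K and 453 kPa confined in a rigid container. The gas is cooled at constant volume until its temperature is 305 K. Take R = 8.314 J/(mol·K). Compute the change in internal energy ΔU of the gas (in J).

n = P₁V₁/(RT₁) = 453×7.54/(8.314×417) = 0.985 mol.
Isochoric: V stays 7.54 L; P/T = const ⇒ T₂ = 305 K, P₂ = 331 kPa.
For an ideal gas ΔU = nCvΔT with Cv = R/(γ−1) = 33.3 J/(mol·K).
ΔU = 0.985×33.3×(305−417) = -3670 J.

-3670 J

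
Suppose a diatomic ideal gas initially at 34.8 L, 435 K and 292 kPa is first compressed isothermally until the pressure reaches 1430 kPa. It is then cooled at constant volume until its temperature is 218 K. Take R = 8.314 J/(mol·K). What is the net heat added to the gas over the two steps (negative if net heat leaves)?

-28800 J

n = P₁V₁/(RT₁) = 292×34.8/(8.314×435) = 2.81 mol.
Step 1 — Isothermal: T stays 435 K; PV = const ⇒ V₂ = 7.11 L, P₂ = 1430 kPa.
ΔU = 0 (ideal gas, T constant).
W = nRT ln(V₂/V₁) = 2.81×8.314×435×ln(0.204) = -16100 J.
Q = ΔU + W = -16100 J.
State after step 1: P = 1430 kPa, V = 7.11 L, T = 435 K.
Step 2 — Isochoric: V stays 7.11 L; P/T = const ⇒ T₂ = 218 K, P₂ = 717 kPa.
W = 0 (no volume change).
ΔU = nCvΔT = 2.81×20.8×(218−435) = -12700 J.
Q = ΔU = -12700 J.
Net over both steps: W = -16100 J, Q = -28800 J, ΔU = -12700 J.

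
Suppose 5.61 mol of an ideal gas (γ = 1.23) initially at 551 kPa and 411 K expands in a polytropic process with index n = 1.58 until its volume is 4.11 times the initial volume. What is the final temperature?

181 K

V₁ = nRT₁/P₁ = 5.61×8.314×411/551 = 34.8 L.
Polytropic n=1.58: T₂ = T₁(V₁/V₂)^(n−1) = 411×(0.243)^0.58 = 181 K; P₂ = P₁(V₁/V₂)^n = 59.1 kPa.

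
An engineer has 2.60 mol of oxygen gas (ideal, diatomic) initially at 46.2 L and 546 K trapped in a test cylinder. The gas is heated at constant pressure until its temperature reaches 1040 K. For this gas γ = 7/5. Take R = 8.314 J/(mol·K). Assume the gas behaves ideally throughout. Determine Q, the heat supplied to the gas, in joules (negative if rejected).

P₁ = nRT₁/V₁ = 2.60×8.314×546/46.2 = 255 kPa.
Isobaric: P stays 255 kPa; V/T = const ⇒ T₂ = 1040 K, V₂ = 88.0 L.
W = PΔV = 255×(88.0−46.2) kPa·L = 10700 J.
ΔU = nCvΔT = 2.60×20.8×(1040−546) = 26700 J.
Q = ΔU + W = nCpΔT = 37400 J.

37400 J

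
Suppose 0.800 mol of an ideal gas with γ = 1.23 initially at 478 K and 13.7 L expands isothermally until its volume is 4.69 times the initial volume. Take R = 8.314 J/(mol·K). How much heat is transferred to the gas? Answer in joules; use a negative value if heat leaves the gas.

4910 J

P₁ = nRT₁/V₁ = 0.800×8.314×478/13.7 = 232 kPa.
Isothermal: T stays 478 K; PV = const ⇒ V₂ = 64.3 L, P₂ = 49.5 kPa.
ΔU = 0 (ideal gas, T constant).
W = nRT ln(V₂/V₁) = 0.800×8.314×478×ln(4.69) = 4910 J.
Q = ΔU + W = 4910 J.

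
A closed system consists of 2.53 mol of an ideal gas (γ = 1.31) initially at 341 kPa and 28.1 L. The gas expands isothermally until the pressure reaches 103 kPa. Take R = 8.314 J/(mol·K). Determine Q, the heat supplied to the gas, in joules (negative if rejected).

11500 J

T₁ = P₁V₁/(nR) = 341×28.1/(2.53×8.314) = 456 K.
Isothermal: T stays 456 K; PV = const ⇒ V₂ = 93.0 L, P₂ = 103 kPa.
ΔU = 0 (ideal gas, T constant).
W = nRT ln(V₂/V₁) = 2.53×8.314×456×ln(3.31) = 11500 J.
Q = ΔU + W = 11500 J.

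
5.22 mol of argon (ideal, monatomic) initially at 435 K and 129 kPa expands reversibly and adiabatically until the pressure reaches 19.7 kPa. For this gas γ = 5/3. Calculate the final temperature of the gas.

V₁ = nRT₁/P₁ = 5.22×8.314×435/129 = 146 L.
Adiabatic: T₂/T₁ = (P₂/P₁)^((γ−1)/γ) ⇒ T₂ = 435×(0.153)^0.400 = 205 K; V₂ = 452 L.

205 K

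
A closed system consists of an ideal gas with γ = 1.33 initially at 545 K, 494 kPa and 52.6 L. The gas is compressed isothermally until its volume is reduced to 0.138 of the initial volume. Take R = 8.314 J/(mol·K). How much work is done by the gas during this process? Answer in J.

-51500 J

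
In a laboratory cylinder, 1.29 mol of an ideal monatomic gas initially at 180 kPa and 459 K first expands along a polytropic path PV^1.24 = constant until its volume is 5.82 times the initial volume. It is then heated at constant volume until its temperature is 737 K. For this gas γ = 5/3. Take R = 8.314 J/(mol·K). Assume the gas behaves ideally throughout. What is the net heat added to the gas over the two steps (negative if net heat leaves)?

11500 J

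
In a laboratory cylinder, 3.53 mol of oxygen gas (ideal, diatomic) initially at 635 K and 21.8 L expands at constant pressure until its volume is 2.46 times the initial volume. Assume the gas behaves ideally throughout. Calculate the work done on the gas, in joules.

-27200 J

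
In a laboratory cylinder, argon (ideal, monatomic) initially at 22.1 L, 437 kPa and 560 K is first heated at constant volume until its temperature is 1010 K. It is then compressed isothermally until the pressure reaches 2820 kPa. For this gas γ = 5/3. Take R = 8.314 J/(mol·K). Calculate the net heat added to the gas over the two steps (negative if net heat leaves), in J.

n = P₁V₁/(RT₁) = 437×22.1/(8.314×560) = 2.07 mol.
Step 1 — Isochoric: V stays 22.1 L; P/T = const ⇒ T₂ = 1010 K, P₂ = 788 kPa.
W = 0 (no volume change).
ΔU = nCvΔT = 2.07×12.5×(1010−560) = 11600 J.
Q = ΔU = 11600 J.
State after step 1: P = 788 kPa, V = 22.1 L, T = 1010 K.
Step 2 — Isothermal: T stays 1010 K; PV = const ⇒ V₂ = 6.18 L, P₂ = 2820 kPa.
ΔU = 0 (ideal gas, T constant).
W = nRT ln(V₂/V₁) = 2.07×8.314×1010×ln(0.279) = -22200 J.
Q = ΔU + W = -22200 J.
Net over both steps: W = -22200 J, Q = -10600 J, ΔU = 11600 J.

-10600 J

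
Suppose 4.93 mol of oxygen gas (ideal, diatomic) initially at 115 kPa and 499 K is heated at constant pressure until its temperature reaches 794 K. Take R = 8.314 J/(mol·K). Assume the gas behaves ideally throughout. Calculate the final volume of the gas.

V₁ = nRT₁/P₁ = 4.93×8.314×499/115 = 178 L.
Isobaric: P stays 115 kPa; V/T = const ⇒ T₂ = 794 K, V₂ = 283 L.

283 L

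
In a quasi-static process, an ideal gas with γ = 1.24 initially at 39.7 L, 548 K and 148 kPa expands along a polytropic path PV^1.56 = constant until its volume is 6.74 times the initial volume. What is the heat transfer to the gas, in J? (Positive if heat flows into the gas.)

-9180 J

n = P₁V₁/(RT₁) = 148×39.7/(8.314×548) = 1.29 mol.
Polytropic n=1.56: T₂ = T₁(V₁/V₂)^(n−1) = 548×(0.148)^0.56 = 188 K; P₂ = P₁(V₁/V₂)^n = 7.54 kPa.
W = (P₁V₁−P₂V₂)/(n−1) = (148×39.7−7.54×268)/0.56 = 6890 J.
ΔU = nCvΔT = 1.29×34.6×(188−548) = -16100 J.
Q = ΔU + W = -9180 J.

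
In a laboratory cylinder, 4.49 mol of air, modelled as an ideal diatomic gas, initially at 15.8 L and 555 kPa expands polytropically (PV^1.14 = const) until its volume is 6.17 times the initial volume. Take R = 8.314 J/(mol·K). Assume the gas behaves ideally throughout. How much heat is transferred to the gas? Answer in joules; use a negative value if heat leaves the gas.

9160 J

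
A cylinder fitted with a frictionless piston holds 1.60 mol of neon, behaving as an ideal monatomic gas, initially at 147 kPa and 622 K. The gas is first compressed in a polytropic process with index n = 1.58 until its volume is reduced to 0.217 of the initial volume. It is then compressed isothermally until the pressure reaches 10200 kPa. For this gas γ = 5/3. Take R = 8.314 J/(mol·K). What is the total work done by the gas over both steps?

V₁ = nRT₁/P₁ = 1.60×8.314×622/147 = 56.3 L.
Step 1 — Polytropic n=1.58: T₂ = T₁(V₁/V₂)^(n−1) = 622×(4.61)^0.58 = 1510 K; P₂ = P₁(V₁/V₂)^n = 1640 kPa.
W = (P₁V₁−P₂V₂)/(n−1) = (147×56.3−1640×12.2)/0.58 = -20300 J.
ΔU = nCvΔT = 1.60×12.5×(1510−622) = 17700 J.
Q = ΔU + W = -2640 J.
State after step 1: P = 1640 kPa, V = 12.2 L, T = 1510 K.
Step 2 — Isothermal: T stays 1510 K; PV = const ⇒ V₂ = 1.97 L, P₂ = 10200 kPa.
ΔU = 0 (ideal gas, T constant).
W = nRT ln(V₂/V₁) = 1.60×8.314×1510×ln(0.161) = -36600 J.
Q = ΔU + W = -36600 J.
Net over both steps: W = -57000 J, Q = -39300 J, ΔU = 17700 J.

-57000 J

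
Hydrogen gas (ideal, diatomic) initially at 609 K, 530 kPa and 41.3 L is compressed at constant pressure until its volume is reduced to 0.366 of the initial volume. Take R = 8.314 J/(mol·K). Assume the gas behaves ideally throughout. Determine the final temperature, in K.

Isobaric: P stays 530 kPa; V/T = const ⇒ T₂ = 223 K, V₂ = 15.1 L.

223 K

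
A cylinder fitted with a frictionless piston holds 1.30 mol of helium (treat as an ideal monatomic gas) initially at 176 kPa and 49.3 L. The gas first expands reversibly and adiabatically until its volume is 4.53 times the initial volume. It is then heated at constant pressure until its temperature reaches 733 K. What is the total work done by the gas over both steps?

13000 J

T₁ = P₁V₁/(nR) = 176×49.3/(1.30×8.314) = 803 K.
Step 1 — Adiabatic: TV^(γ−1) = const ⇒ T₂ = 803×(0.221)^0.667 = 293 K; PV^γ = const ⇒ P₂ = 14.2 kPa.
ΔU = nCvΔT = 1.30×12.5×(293−803) = -8260 J.
Q = 0 for an adiabatic process, so W = −ΔU = 8260 J.
State after step 1: P = 14.2 kPa, V = 223 L, T = 293 K.
Step 2 — Isobaric: P stays 14.2 kPa; V/T = const ⇒ T₂ = 733 K, V₂ = 558 L.
W = PΔV = 14.2×(558−223) kPa·L = 4750 J.
ΔU = nCvΔT = 1.30×12.5×(733−293) = 7130 J.
Q = ΔU + W = nCpΔT = 11900 J.
Net over both steps: W = 13000 J, Q = 11900 J, ΔU = -1130 J.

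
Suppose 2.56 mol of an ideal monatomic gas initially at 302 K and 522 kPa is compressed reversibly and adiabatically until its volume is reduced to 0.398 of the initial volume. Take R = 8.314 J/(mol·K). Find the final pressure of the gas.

2420 kPa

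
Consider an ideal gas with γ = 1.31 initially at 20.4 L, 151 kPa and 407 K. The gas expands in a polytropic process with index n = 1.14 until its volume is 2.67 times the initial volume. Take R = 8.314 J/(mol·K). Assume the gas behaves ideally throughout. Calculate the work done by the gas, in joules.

2830 J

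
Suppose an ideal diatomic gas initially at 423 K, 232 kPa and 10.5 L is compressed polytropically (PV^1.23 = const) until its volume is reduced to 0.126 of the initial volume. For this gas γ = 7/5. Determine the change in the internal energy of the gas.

3720 J

n = P₁V₁/(RT₁) = 232×10.5/(8.314×423) = 0.693 mol.
Polytropic n=1.23: T₂ = T₁(V₁/V₂)^(n−1) = 423×(7.94)^0.23 = 681 K; P₂ = P₁(V₁/V₂)^n = 2970 kPa.
For an ideal gas ΔU = nCvΔT with Cv = (5/2)R = 20.8 J/(mol·K).
ΔU = 0.693×20.8×(681−423) = 3720 J.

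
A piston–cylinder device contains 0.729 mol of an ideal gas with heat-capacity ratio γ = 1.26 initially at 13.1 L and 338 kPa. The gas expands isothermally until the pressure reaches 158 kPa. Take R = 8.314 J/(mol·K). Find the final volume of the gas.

28.0 L

T₁ = P₁V₁/(nR) = 338×13.1/(0.729×8.314) = 731 K.
Isothermal: T stays 731 K; PV = const ⇒ V₂ = 28.0 L, P₂ = 158 kPa.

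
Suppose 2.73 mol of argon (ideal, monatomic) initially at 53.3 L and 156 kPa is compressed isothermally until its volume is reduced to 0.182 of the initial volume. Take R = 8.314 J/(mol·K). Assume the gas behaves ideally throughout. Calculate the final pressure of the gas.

857 kPa

T₁ = P₁V₁/(nR) = 156×53.3/(2.73×8.314) = 366 K.
Isothermal: T stays 366 K; PV = const ⇒ V₂ = 9.70 L, P₂ = 857 kPa.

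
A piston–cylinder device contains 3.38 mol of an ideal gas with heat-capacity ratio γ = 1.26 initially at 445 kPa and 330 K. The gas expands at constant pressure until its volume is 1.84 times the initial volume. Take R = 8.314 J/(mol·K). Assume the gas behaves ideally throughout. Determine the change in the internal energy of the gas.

V₁ = nRT₁/P₁ = 3.38×8.314×330/445 = 20.8 L.
Isobaric: P stays 445 kPa; V/T = const ⇒ T₂ = 607 K, V₂ = 38.3 L.
For an ideal gas ΔU = nCvΔT with Cv = R/(γ−1) = 32.0 J/(mol·K).
ΔU = 3.38×32.0×(607−330) = 30000 J.

30000 J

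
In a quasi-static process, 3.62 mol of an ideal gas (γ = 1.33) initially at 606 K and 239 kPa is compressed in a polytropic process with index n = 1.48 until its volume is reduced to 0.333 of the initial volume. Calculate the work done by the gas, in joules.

V₁ = nRT₁/P₁ = 3.62×8.314×606/239 = 76.3 L.
Polytropic n=1.48: T₂ = T₁(V₁/V₂)^(n−1) = 606×(3.00)^0.48 = 1030 K; P₂ = P₁(V₁/V₂)^n = 1220 kPa.
W = (P₁V₁−P₂V₂)/(n−1) = (239×76.3−1220×25.4)/0.48 = -26400 J.

-26400 J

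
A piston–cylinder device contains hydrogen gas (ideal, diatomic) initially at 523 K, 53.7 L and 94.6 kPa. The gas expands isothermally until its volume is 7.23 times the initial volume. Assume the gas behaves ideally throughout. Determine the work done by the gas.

10000 J

n = P₁V₁/(RT₁) = 94.6×53.7/(8.314×523) = 1.17 mol.
Isothermal: T stays 523 K; PV = const ⇒ V₂ = 388 L, P₂ = 13.1 kPa.
W = nRT ln(V₂/V₁) = 1.17×8.314×523×ln(7.23) = 10000 J.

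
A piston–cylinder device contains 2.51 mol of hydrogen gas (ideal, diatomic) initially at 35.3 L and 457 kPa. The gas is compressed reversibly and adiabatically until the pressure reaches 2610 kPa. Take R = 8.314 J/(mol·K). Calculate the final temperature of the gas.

T₁ = P₁V₁/(nR) = 457×35.3/(2.51×8.314) = 773 K.
Adiabatic: T₂/T₁ = (P₂/P₁)^((γ−1)/γ) ⇒ T₂ = 773×(5.71)^0.286 = 1270 K; V₂ = 10.2 L.

1270 K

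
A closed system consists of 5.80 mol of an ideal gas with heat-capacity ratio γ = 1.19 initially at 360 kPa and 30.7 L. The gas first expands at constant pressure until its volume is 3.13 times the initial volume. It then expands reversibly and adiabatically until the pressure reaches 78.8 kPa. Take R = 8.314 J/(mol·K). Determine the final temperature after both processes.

T₁ = P₁V₁/(nR) = 360×30.7/(5.80×8.314) = 229 K.
Step 1 — Isobaric: P stays 360 kPa; V/T = const ⇒ T₂ = 717 K, V₂ = 96.1 L.
W = PΔV = 360×(96.1−30.7) kPa·L = 23500 J.
ΔU = nCvΔT = 5.80×43.8×(717−229) = 124000 J.
Q = ΔU + W = nCpΔT = 147000 J.
State after step 1: P = 360 kPa, V = 96.1 L, T = 717 K.
Step 2 — Adiabatic: T₂/T₁ = (P₂/P₁)^((γ−1)/γ) ⇒ T₂ = 717×(0.219)^0.160 = 563 K; V₂ = 344 L.
ΔU = nCvΔT = 5.80×43.8×(563−717) = -39200 J.
Q = 0 for an adiabatic process, so W = −ΔU = 39200 J.
Net over both steps: W = 62800 J, Q = 147000 J, ΔU = 84700 J.

563 K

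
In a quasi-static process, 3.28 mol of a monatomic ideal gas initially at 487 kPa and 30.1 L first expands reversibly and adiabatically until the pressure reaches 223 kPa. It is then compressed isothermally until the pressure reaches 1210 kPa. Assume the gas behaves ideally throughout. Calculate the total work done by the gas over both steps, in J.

T₁ = P₁V₁/(nR) = 487×30.1/(3.28×8.314) = 538 K.
Step 1 — Adiabatic: T₂/T₁ = (P₂/P₁)^((γ−1)/γ) ⇒ T₂ = 538×(0.458)^0.400 = 393 K; V₂ = 48.1 L.
ΔU = nCvΔT = 3.28×12.5×(393−538) = -5900 J.
Q = 0 for an adiabatic process, so W = −ΔU = 5900 J.
State after step 1: P = 223 kPa, V = 48.1 L, T = 393 K.
Step 2 — Isothermal: T stays 393 K; PV = const ⇒ V₂ = 8.86 L, P₂ = 1210 kPa.
ΔU = 0 (ideal gas, T constant).
W = nRT ln(V₂/V₁) = 3.28×8.314×393×ln(0.184) = -18100 J.
Q = ΔU + W = -18100 J.
Net over both steps: W = -12200 J, Q = -18100 J, ΔU = -5900 J.

-12200 J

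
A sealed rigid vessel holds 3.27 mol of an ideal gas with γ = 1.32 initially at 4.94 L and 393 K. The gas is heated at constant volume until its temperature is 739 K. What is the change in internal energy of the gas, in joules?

29400 J

P₁ = nRT₁/V₁ = 3.27×8.314×393/4.94 = 2160 kPa.
Isochoric: V stays 4.94 L; P/T = const ⇒ T₂ = 739 K, P₂ = 4070 kPa.
For an ideal gas ΔU = nCvΔT with Cv = R/(γ−1) = 26.0 J/(mol·K).
ΔU = 3.27×26.0×(739−393) = 29400 J.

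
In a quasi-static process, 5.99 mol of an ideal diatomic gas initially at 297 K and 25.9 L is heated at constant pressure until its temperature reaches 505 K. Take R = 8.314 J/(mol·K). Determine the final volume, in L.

44.0 L

P₁ = nRT₁/V₁ = 5.99×8.314×297/25.9 = 571 kPa.
Isobaric: P stays 571 kPa; V/T = const ⇒ T₂ = 505 K, V₂ = 44.0 L.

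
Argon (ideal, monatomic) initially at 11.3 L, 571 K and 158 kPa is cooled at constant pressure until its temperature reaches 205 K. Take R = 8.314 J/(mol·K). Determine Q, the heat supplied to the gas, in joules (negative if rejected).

n = P₁V₁/(RT₁) = 158×11.3/(8.314×571) = 0.376 mol.
Isobaric: P stays 158 kPa; V/T = const ⇒ T₂ = 205 K, V₂ = 4.06 L.
W = PΔV = 158×(4.06−11.3) kPa·L = -1140 J.
ΔU = nCvΔT = 0.376×12.5×(205−571) = -1720 J.
Q = ΔU + W = nCpΔT = -2860 J.

-2860 J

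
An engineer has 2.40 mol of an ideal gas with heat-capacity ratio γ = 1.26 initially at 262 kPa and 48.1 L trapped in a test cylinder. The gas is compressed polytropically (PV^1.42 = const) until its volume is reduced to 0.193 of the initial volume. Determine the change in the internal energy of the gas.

T₁ = P₁V₁/(nR) = 262×48.1/(2.40×8.314) = 632 K.
Polytropic n=1.42: T₂ = T₁(V₁/V₂)^(n−1) = 632×(5.18)^0.42 = 1260 K; P₂ = P₁(V₁/V₂)^n = 2710 kPa.
For an ideal gas ΔU = nCvΔT with Cv = R/(γ−1) = 32.0 J/(mol·K).
ΔU = 2.40×32.0×(1260−632) = 48300 J.

48300 J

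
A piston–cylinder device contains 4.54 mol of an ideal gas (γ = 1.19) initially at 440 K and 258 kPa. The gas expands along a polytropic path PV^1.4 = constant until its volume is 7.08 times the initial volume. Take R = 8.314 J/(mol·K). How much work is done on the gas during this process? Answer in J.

V₁ = nRT₁/P₁ = 4.54×8.314×440/258 = 64.4 L.
Polytropic n=1.4: T₂ = T₁(V₁/V₂)^(n−1) = 440×(0.141)^0.40 = 201 K; P₂ = P₁(V₁/V₂)^n = 16.7 kPa.
W = (P₁V₁−P₂V₂)/(n−1) = (258×64.4−16.7×456)/0.40 = 22500 J.
Work done on the gas = −W_by = -22500 J.

-22500 J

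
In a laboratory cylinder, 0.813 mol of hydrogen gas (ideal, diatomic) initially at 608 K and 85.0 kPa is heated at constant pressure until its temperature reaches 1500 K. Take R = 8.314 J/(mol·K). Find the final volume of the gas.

V₁ = nRT₁/P₁ = 0.813×8.314×608/85.0 = 48.3 L.
Isobaric: P stays 85.0 kPa; V/T = const ⇒ T₂ = 1500 K, V₂ = 119 L.

119 L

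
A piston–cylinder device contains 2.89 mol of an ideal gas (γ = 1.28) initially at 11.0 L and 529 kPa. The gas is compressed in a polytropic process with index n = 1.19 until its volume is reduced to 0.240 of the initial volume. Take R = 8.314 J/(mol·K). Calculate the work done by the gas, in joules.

-9540 J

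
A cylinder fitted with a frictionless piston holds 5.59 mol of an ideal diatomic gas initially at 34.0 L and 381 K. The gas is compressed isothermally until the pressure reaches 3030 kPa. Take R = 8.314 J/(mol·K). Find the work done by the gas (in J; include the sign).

-31200 J

P₁ = nRT₁/V₁ = 5.59×8.314×381/34.0 = 521 kPa.
Isothermal: T stays 381 K; PV = const ⇒ V₂ = 5.84 L, P₂ = 3030 kPa.
W = nRT ln(V₂/V₁) = 5.59×8.314×381×ln(0.172) = -31200 J.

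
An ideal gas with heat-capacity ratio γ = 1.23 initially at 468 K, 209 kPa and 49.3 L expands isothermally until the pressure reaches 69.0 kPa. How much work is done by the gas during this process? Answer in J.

11400 J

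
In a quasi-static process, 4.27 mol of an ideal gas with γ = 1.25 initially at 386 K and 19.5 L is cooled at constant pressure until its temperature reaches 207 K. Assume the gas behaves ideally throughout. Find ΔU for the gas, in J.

-25400 J

P₁ = nRT₁/V₁ = 4.27×8.314×386/19.5 = 703 kPa.
Isobaric: P stays 703 kPa; V/T = const ⇒ T₂ = 207 K, V₂ = 10.5 L.
For an ideal gas ΔU = nCvΔT with Cv = R/(γ−1) = 33.3 J/(mol·K).
ΔU = 4.27×33.3×(207−386) = -25400 J.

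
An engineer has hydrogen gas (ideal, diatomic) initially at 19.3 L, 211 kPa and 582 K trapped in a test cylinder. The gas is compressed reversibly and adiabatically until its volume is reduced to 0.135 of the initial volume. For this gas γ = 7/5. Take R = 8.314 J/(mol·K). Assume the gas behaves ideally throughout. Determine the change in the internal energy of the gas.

12500 J

n = P₁V₁/(RT₁) = 211×19.3/(8.314×582) = 0.842 mol.
Adiabatic: TV^(γ−1) = const ⇒ T₂ = 582×(7.41)^0.400 = 1300 K; PV^γ = const ⇒ P₂ = 3480 kPa.
For an ideal gas ΔU = nCvΔT with Cv = (5/2)R = 20.8 J/(mol·K).
ΔU = 0.842×20.8×(1300−582) = 12500 J.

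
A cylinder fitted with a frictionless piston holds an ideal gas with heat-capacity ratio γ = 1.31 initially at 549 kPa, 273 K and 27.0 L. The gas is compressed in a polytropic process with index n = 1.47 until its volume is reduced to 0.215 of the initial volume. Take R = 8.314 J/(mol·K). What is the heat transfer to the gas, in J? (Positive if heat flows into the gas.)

17200 J

n = P₁V₁/(RT₁) = 549×27.0/(8.314×273) = 6.53 mol.
Polytropic n=1.47: T₂ = T₁(V₁/V₂)^(n−1) = 273×(4.65)^0.47 = 562 K; P₂ = P₁(V₁/V₂)^n = 5260 kPa.
W = (P₁V₁−P₂V₂)/(n−1) = (549×27.0−5260×5.80)/0.47 = -33400 J.
ΔU = nCvΔT = 6.53×26.8×(562−273) = 50700 J.
Q = ΔU + W = 17200 J.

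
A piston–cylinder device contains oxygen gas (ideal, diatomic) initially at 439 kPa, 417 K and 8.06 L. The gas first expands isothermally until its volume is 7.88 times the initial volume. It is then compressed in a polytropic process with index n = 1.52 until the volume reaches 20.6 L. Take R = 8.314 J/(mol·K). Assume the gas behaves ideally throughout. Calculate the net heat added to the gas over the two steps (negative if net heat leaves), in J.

8930 J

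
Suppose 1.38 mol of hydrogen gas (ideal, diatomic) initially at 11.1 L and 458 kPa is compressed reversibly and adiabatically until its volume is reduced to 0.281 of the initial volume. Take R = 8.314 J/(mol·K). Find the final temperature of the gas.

T₁ = P₁V₁/(nR) = 458×11.1/(1.38×8.314) = 443 K.
Adiabatic: TV^(γ−1) = const ⇒ T₂ = 443×(3.56)^0.400 = 736 K; PV^γ = const ⇒ P₂ = 2710 kPa.

736 K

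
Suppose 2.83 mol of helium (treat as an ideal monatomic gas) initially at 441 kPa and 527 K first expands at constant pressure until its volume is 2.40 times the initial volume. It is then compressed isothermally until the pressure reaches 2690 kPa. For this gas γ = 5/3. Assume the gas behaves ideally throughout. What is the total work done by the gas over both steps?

-36500 J

V₁ = nRT₁/P₁ = 2.83×8.314×527/441 = 28.1 L.
Step 1 — Isobaric: P stays 441 kPa; V/T = const ⇒ T₂ = 1260 K, V₂ = 67.5 L.
W = PΔV = 441×(67.5−28.1) kPa·L = 17400 J.
ΔU = nCvΔT = 2.83×12.5×(1260−527) = 26000 J.
Q = ΔU + W = nCpΔT = 43400 J.
State after step 1: P = 441 kPa, V = 67.5 L, T = 1260 K.
Step 2 — Isothermal: T stays 1260 K; PV = const ⇒ V₂ = 11.1 L, P₂ = 2690 kPa.
ΔU = 0 (ideal gas, T constant).
W = nRT ln(V₂/V₁) = 2.83×8.314×1260×ln(0.164) = -53800 J.
Q = ΔU + W = -53800 J.
Net over both steps: W = -36500 J, Q = -10400 J, ΔU = 26000 J.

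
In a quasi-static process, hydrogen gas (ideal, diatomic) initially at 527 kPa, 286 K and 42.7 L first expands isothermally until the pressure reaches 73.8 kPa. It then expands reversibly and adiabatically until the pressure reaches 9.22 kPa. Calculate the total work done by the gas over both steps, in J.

69400 J

n = P₁V₁/(RT₁) = 527×42.7/(8.314×286) = 9.46 mol.
Step 1 — Isothermal: T stays 286 K; PV = const ⇒ V₂ = 305 L, P₂ = 73.8 kPa.
ΔU = 0 (ideal gas, T constant).
W = nRT ln(V₂/V₁) = 9.46×8.314×286×ln(7.14) = 44200 J.
Q = ΔU + W = 44200 J.
State after step 1: P = 73.8 kPa, V = 305 L, T = 286 K.
Step 2 — Adiabatic: T₂/T₁ = (P₂/P₁)^((γ−1)/γ) ⇒ T₂ = 286×(0.125)^0.286 = 158 K; V₂ = 1350 L.
ΔU = nCvΔT = 9.46×20.8×(158−286) = -25200 J.
Q = 0 for an adiabatic process, so W = −ΔU = 25200 J.
Net over both steps: W = 69400 J, Q = 44200 J, ΔU = -25200 J.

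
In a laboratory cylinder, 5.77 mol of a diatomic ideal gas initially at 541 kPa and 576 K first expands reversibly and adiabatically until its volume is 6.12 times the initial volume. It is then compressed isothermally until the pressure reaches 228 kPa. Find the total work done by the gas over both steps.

V₁ = nRT₁/P₁ = 5.77×8.314×576/541 = 51.1 L.
Step 1 — Adiabatic: TV^(γ−1) = const ⇒ T₂ = 576×(0.163)^0.400 = 279 K; PV^γ = const ⇒ P₂ = 42.8 kPa.
ΔU = nCvΔT = 5.77×20.8×(279−576) = -35600 J.
Q = 0 for an adiabatic process, so W = −ΔU = 35600 J.
State after step 1: P = 42.8 kPa, V = 313 L, T = 279 K.
Step 2 — Isothermal: T stays 279 K; PV = const ⇒ V₂ = 58.7 L, P₂ = 228 kPa.
ΔU = 0 (ideal gas, T constant).
W = nRT ln(V₂/V₁) = 5.77×8.314×279×ln(0.188) = -22400 J.
Q = ΔU + W = -22400 J.
Net over both steps: W = 13200 J, Q = -22400 J, ΔU = -35600 J.

13200 J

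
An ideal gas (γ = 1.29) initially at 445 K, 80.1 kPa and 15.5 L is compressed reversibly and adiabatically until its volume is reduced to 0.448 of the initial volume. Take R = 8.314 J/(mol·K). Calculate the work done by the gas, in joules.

-1120 J

n = P₁V₁/(RT₁) = 80.1×15.5/(8.314×445) = 0.336 mol.
Adiabatic: TV^(γ−1) = const ⇒ T₂ = 445×(2.23)^0.290 = 562 K; PV^γ = const ⇒ P₂ = 226 kPa.
ΔU = nCvΔT = 0.336×28.7×(562−445) = 1120 J.
Q = 0 for an adiabatic process, so W = −ΔU = -1120 J.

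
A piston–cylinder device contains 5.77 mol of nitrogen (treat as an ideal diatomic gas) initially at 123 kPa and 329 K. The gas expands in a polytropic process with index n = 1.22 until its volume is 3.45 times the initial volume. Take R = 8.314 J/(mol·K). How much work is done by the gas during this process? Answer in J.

V₁ = nRT₁/P₁ = 5.77×8.314×329/123 = 128 L.
Polytropic n=1.22: T₂ = T₁(V₁/V₂)^(n−1) = 329×(0.290)^0.22 = 251 K; P₂ = P₁(V₁/V₂)^n = 27.1 kPa.
W = (P₁V₁−P₂V₂)/(n−1) = (123×128−27.1×443)/0.22 = 17100 J.

17100 J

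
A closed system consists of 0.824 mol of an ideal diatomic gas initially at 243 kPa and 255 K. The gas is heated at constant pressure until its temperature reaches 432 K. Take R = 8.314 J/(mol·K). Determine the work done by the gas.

V₁ = nRT₁/P₁ = 0.824×8.314×255/243 = 7.19 L.
Isobaric: P stays 243 kPa; V/T = const ⇒ T₂ = 432 K, V₂ = 12.2 L.
W = PΔV = 243×(12.2−7.19) kPa·L = 1210 J.

1210 J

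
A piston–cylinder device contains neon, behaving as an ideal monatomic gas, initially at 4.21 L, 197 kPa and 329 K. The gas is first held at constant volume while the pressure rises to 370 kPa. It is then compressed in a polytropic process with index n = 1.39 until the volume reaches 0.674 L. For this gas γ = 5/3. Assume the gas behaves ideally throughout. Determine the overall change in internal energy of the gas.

n = P₁V₁/(RT₁) = 197×4.21/(8.314×329) = 0.303 mol.
Step 1 — Isochoric: V stays 4.21 L; P/T = const ⇒ T₂ = 618 K, P₂ = 370 kPa.
W = 0 (no volume change).
ΔU = nCvΔT = 0.303×12.5×(618−329) = 1090 J.
Q = ΔU = 1090 J.
State after step 1: P = 370 kPa, V = 4.21 L, T = 618 K.
Step 2 — Polytropic n=1.39: T₂ = T₁(V₁/V₂)^(n−1) = 618×(6.25)^0.39 = 1260 K; P₂ = P₁(V₁/V₂)^n = 4720 kPa.
W = (P₁V₁−P₂V₂)/(n−1) = (370×4.21−4720×0.674)/0.39 = -4170 J.
ΔU = nCvΔT = 0.303×12.5×(1260−618) = 2440 J.
Q = ΔU + W = -1730 J.
Net over both steps: W = -4170 J, Q = -637 J, ΔU = 3530 J.

3530 J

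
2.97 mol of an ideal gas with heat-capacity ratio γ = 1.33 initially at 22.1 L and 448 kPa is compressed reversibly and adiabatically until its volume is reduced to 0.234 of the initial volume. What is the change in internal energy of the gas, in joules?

18400 J

T₁ = P₁V₁/(nR) = 448×22.1/(2.97×8.314) = 401 K.
Adiabatic: TV^(γ−1) = const ⇒ T₂ = 401×(4.27)^0.330 = 648 K; PV^γ = const ⇒ P₂ = 3090 kPa.
For an ideal gas ΔU = nCvΔT with Cv = R/(γ−1) = 25.2 J/(mol·K).
ΔU = 2.97×25.2×(648−401) = 18400 J.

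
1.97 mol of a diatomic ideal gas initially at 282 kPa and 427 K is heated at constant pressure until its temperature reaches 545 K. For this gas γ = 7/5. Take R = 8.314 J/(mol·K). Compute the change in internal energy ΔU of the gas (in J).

4830 J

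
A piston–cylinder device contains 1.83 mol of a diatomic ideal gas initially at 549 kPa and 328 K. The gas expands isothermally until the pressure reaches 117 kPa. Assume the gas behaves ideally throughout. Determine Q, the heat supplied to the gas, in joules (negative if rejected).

V₁ = nRT₁/P₁ = 1.83×8.314×328/549 = 9.09 L.
Isothermal: T stays 328 K; PV = const ⇒ V₂ = 42.7 L, P₂ = 117 kPa.
ΔU = 0 (ideal gas, T constant).
W = nRT ln(V₂/V₁) = 1.83×8.314×328×ln(4.69) = 7710 J.
Q = ΔU + W = 7710 J.

7710 J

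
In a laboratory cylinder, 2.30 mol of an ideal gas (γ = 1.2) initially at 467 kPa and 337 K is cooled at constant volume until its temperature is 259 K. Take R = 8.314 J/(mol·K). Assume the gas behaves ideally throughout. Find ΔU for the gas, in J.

-7460 J

V₁ = nRT₁/P₁ = 2.30×8.314×337/467 = 13.8 L.
Isochoric: V stays 13.8 L; P/T = const ⇒ T₂ = 259 K, P₂ = 359 kPa.
For an ideal gas ΔU = nCvΔT with Cv = R/(γ−1) = 41.6 J/(mol·K).
ΔU = 2.30×41.6×(259−337) = -7460 J.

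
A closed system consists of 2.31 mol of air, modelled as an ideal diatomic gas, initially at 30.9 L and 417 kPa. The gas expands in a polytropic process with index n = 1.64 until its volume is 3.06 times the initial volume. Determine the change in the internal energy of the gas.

-16500 J

T₁ = P₁V₁/(nR) = 417×30.9/(2.31×8.314) = 671 K.
Polytropic n=1.64: T₂ = T₁(V₁/V₂)^(n−1) = 671×(0.327)^0.64 = 328 K; P₂ = P₁(V₁/V₂)^n = 66.6 kPa.
For an ideal gas ΔU = nCvΔT with Cv = (5/2)R = 20.8 J/(mol·K).
ΔU = 2.31×20.8×(328−671) = -16500 J.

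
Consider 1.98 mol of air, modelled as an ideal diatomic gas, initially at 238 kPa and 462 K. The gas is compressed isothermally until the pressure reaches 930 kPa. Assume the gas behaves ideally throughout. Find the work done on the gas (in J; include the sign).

10400 J

V₁ = nRT₁/P₁ = 1.98×8.314×462/238 = 32.0 L.
Isothermal: T stays 462 K; PV = const ⇒ V₂ = 8.18 L, P₂ = 930 kPa.
W = nRT ln(V₂/V₁) = 1.98×8.314×462×ln(0.256) = -10400 J.
Work done on the gas = −W_by = 10400 J.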